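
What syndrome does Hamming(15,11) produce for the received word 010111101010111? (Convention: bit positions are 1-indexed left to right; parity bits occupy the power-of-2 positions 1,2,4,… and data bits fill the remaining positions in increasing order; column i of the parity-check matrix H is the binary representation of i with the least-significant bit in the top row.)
Syndrome s = H · r^T (mod 2), r = 010111101010111:
  s[0] = (101010101010101)·(010111101010111) mod 2 = 0+0+0+0+1+0+1+0+1+0+1+0+1+0+1 mod 2 = 0
  s[1] = (011001100110011)·(010111101010111) mod 2 = 0+1+0+0+0+1+1+0+0+0+1+0+0+1+1 mod 2 = 0
  s[2] = (000111100001111)·(010111101010111) mod 2 = 0+0+0+1+1+1+1+0+0+0+0+0+1+1+1 mod 2 = 1
  s[3] = (000000011111111)·(010111101010111) mod 2 = 0+0+0+0+0+0+0+0+1+0+1+0+1+1+1 mod 2 = 1
Syndrome = 0011
Non-zero syndrome: error at position 12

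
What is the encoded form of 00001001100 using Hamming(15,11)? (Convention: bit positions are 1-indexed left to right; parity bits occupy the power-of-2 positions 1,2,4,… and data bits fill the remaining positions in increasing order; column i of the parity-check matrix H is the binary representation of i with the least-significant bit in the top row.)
Codeword c = d · G (mod 2), d = 00001001100:
  c[0] = d·G[:,0] = (00001001100)·(11011010101) mod 2 = 0+0+0+0+1+0+0+0+1+0+0 mod 2 = 0
  c[1] = d·G[:,1] = (00001001100)·(10110110011) mod 2 = 0+0+0+0+0+0+0+0+0+0+0 mod 2 = 0
  c[2] = d·G[:,2] = (00001001100)·(10000000000) mod 2 = 0+0+0+0+0+0+0+0+0+0+0 mod 2 = 0
  c[3] = d·G[:,3] = (00001001100)·(01110001111) mod 2 = 0+0+0+0+0+0+0+1+1+0+0 mod 2 = 0
  c[4] = d·G[:,4] = (00001001100)·(01000000000) mod 2 = 0+0+0+0+0+0+0+0+0+0+0 mod 2 = 0
  c[5] = d·G[:,5] = (00001001100)·(00100000000) mod 2 = 0+0+0+0+0+0+0+0+0+0+0 mod 2 = 0
  c[6] = d·G[:,6] = (00001001100)·(00010000000) mod 2 = 0+0+0+0+0+0+0+0+0+0+0 mod 2 = 0
  c[7] = d·G[:,7] = (00001001100)·(00001111111) mod 2 = 0+0+0+0+1+0+0+1+1+0+0 mod 2 = 1
  c[8] = d·G[:,8] = (00001001100)·(00001000000) mod 2 = 0+0+0+0+1+0+0+0+0+0+0 mod 2 = 1
  c[9] = d·G[:,9] = (00001001100)·(00000100000) mod 2 = 0+0+0+0+0+0+0+0+0+0+0 mod 2 = 0
  c[10] = d·G[:,10] = (00001001100)·(00000010000) mod 2 = 0+0+0+0+0+0+0+0+0+0+0 mod 2 = 0
  c[11] = d·G[:,11] = (00001001100)·(00000001000) mod 2 = 0+0+0+0+0+0+0+1+0+0+0 mod 2 = 1
  c[12] = d·G[:,12] = (00001001100)·(00000000100) mod 2 = 0+0+0+0+0+0+0+0+1+0+0 mod 2 = 1
  c[13] = d·G[:,13] = (00001001100)·(00000000010) mod 2 = 0+0+0+0+0+0+0+0+0+0+0 mod 2 = 0
  c[14] = d·G[:,14] = (00001001100)·(00000000001) mod 2 = 0+0+0+0+0+0+0+0+0+0+0 mod 2 = 0
Codeword = 000000011001100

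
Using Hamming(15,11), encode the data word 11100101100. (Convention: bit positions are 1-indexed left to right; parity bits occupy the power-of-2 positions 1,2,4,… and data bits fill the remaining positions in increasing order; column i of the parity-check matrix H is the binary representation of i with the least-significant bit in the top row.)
Codeword c = d · G (mod 2), d = 11100101100:
  c[0] = d·G[:,0] = (11100101100)·(11011010101) mod 2 = 1+1+0+0+0+0+0+0+1+0+0 mod 2 = 1
  c[1] = d·G[:,1] = (11100101100)·(10110110011) mod 2 = 1+0+1+0+0+1+0+0+0+0+0 mod 2 = 1
  c[2] = d·G[:,2] = (11100101100)·(10000000000) mod 2 = 1+0+0+0+0+0+0+0+0+0+0 mod 2 = 1
  c[3] = d·G[:,3] = (11100101100)·(01110001111) mod 2 = 0+1+1+0+0+0+0+1+1+0+0 mod 2 = 0
  c[4] = d·G[:,4] = (11100101100)·(01000000000) mod 2 = 0+1+0+0+0+0+0+0+0+0+0 mod 2 = 1
  c[5] = d·G[:,5] = (11100101100)·(00100000000) mod 2 = 0+0+1+0+0+0+0+0+0+0+0 mod 2 = 1
  c[6] = d·G[:,6] = (11100101100)·(00010000000) mod 2 = 0+0+0+0+0+0+0+0+0+0+0 mod 2 = 0
  c[7] = d·G[:,7] = (11100101100)·(00001111111) mod 2 = 0+0+0+0+0+1+0+1+1+0+0 mod 2 = 1
  c[8] = d·G[:,8] = (11100101100)·(00001000000) mod 2 = 0+0+0+0+0+0+0+0+0+0+0 mod 2 = 0
  c[9] = d·G[:,9] = (11100101100)·(00000100000) mod 2 = 0+0+0+0+0+1+0+0+0+0+0 mod 2 = 1
  c[10] = d·G[:,10] = (11100101100)·(00000010000) mod 2 = 0+0+0+0+0+0+0+0+0+0+0 mod 2 = 0
  c[11] = d·G[:,11] = (11100101100)·(00000001000) mod 2 = 0+0+0+0+0+0+0+1+0+0+0 mod 2 = 1
  c[12] = d·G[:,12] = (11100101100)·(00000000100) mod 2 = 0+0+0+0+0+0+0+0+1+0+0 mod 2 = 1
  c[13] = d·G[:,13] = (11100101100)·(00000000010) mod 2 = 0+0+0+0+0+0+0+0+0+0+0 mod 2 = 0
  c[14] = d·G[:,14] = (11100101100)·(00000000001) mod 2 = 0+0+0+0+0+0+0+0+0+0+0 mod 2 = 0
Codeword = 111011010101100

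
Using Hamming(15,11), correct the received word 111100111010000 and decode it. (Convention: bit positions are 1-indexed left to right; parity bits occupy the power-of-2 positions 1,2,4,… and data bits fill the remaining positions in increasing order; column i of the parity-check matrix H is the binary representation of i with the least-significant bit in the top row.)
Syndrome s = H · r^T (mod 2), r = 111100111010000:
  s[0] = (101010101010101)·(111100111010000) mod 2 = 1+0+1+0+0+0+1+0+1+0+1+0+0+0+0 mod 2 = 1
  s[1] = (011001100110011)·(111100111010000) mod 2 = 0+1+1+0+0+0+1+0+0+0+1+0+0+0+0 mod 2 = 0
  s[2] = (000111100001111)·(111100111010000) mod 2 = 0+0+0+1+0+0+1+0+0+0+0+0+0+0+0 mod 2 = 0
  s[3] = (000000011111111)·(111100111010000) mod 2 = 0+0+0+0+0+0+0+1+1+0+1+0+0+0+0 mod 2 = 1
Syndrome = 1001
Column 9 of H equals this syndrome → error at bit 9 (1-indexed).
Flip bit 9: 111100111010000 → 111100110010000
Extract data bits at positions {3,5,6,7,9,10,11,12,13,14,15}: 10010010000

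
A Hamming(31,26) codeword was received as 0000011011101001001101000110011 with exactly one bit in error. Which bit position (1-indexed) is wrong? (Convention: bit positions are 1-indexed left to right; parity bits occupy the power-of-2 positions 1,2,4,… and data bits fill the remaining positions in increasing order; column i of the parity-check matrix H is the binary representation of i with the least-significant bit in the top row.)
Syndrome s = H · r^T (mod 2), r = 0000011011101001001101000110011:
  s[0] = (1010101010101010101010101010101)·(0000011011101001001101000110011) mod 2 = 0+0+0+0+0+0+1+0+1+0+1+0+1+0+0+0+0+0+1+0+0+0+0+0+0+0+1+0+0+0+1 mod 2 = 1
  s[1] = (0110011001100110011001100110011)·(0000011011101001001101000110011) mod 2 = 0+0+0+0+0+1+1+0+0+1+1+0+0+0+0+0+0+0+1+0+0+1+0+0+0+1+1+0+0+1+1 mod 2 = 0
  s[2] = (0001111000011110000111100001111)·(0000011011101001001101000110011) mod 2 = 0+0+0+0+0+1+1+0+0+0+0+0+1+0+0+0+0+0+0+1+0+1+0+0+0+0+0+0+0+1+1 mod 2 = 1
  s[3] = (0000000111111110000000011111111)·(0000011011101001001101000110011) mod 2 = 0+0+0+0+0+0+0+0+1+1+1+0+1+0+0+0+0+0+0+0+0+0+0+0+0+1+1+0+0+1+1 mod 2 = 0
  s[4] = (0000000000000001111111111111111)·(0000011011101001001101000110011) mod 2 = 0+0+0+0+0+0+0+0+0+0+0+0+0+0+0+1+0+0+1+1+0+1+0+0+0+1+1+0+0+1+1 mod 2 = 0
Syndrome = 10100
Column i of H is the binary representation of i, so the syndrome is the binary index of the flipped bit.
Read s = 10100 with s[0] as LSB: 1·2^0 + 0·2^1 + 1·2^2 + 0·2^3 + 0·2^4 = 5.
Error is at bit position 5.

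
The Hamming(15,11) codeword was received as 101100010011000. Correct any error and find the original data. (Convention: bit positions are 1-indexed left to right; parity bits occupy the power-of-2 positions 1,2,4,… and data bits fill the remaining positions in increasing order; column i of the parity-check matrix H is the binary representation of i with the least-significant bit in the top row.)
Syndrome s = H · r^T (mod 2), r = 101100010011000:
  s[0] = (101010101010101)·(101100010011000) mod 2 = 1+0+1+0+0+0+0+0+0+0+1+0+0+0+0 mod 2 = 1
  s[1] = (011001100110011)·(101100010011000) mod 2 = 0+0+1+0+0+0+0+0+0+0+1+0+0+0+0 mod 2 = 0
  s[2] = (000111100001111)·(101100010011000) mod 2 = 0+0+0+1+0+0+0+0+0+0+0+1+0+0+0 mod 2 = 0
  s[3] = (000000011111111)·(101100010011000) mod 2 = 0+0+0+0+0+0+0+1+0+0+1+1+0+0+0 mod 2 = 1
Syndrome = 1001
Column 9 of H equals this syndrome → error at bit 9 (1-indexed).
Flip bit 9: 101100010011000 → 101100011011000
Extract data bits at positions {3,5,6,7,9,10,11,12,13,14,15}: 10001011000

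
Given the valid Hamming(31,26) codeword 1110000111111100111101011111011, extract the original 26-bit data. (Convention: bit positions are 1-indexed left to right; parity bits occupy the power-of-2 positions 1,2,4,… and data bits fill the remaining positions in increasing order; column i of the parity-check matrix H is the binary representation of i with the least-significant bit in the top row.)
Parity bits occupy power-of-2 positions; data bits are at positions {3,5,6,7,9,10,11,12,13,14,15,17,18,19,20,21,22,23,24,25,26,27,28,29,30,31} (1-indexed).
Extract: c[3]=1 c[5]=0 c[6]=0 c[7]=0 c[9]=1 c[10]=1 c[11]=1 c[12]=1 c[13]=1 c[14]=1 c[15]=0 c[17]=1 c[18]=1 c[19]=1 c[20]=1 c[21]=0 c[22]=1 c[23]=0 c[24]=1 c[25]=1 c[26]=1 c[27]=1 c[28]=1 c[29]=0 c[30]=1 c[31]=1
Data = 10001111110111101011111011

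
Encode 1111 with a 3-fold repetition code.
Repeat each bit 3× and concatenate:
1→111  1→111  1→111  1→111
Codeword = 111111111111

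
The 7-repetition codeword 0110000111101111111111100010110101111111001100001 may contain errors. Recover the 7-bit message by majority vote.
Split into 7-bit blocks and majority-vote each:
  block 1 = 0110000: 2 ones, 5 zeros → 0
  block 2 = 1111011: 6 ones, 1 zeros → 1
  block 3 = 1111111: 7 ones, 0 zeros → 1
  block 4 = 1100010: 3 ones, 4 zeros → 0
  block 5 = 1101011: 5 ones, 2 zeros → 1
  block 6 = 1111100: 5 ones, 2 zeros → 1
  block 7 = 1100001: 3 ones, 4 zeros → 0
Decoded = 0110110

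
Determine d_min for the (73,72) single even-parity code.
d_min = 2 (flipping one data bit also flips the parity bit, so the two closest codewords differ in exactly 2 positions).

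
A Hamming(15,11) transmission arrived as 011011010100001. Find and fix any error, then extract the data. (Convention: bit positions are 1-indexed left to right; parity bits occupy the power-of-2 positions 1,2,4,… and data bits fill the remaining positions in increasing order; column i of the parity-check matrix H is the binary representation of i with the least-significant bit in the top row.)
Syndrome s = H · r^T (mod 2), r = 011011010100001:
  s[0] = (101010101010101)·(011011010100001) mod 2 = 0+0+1+0+1+0+0+0+0+0+0+0+0+0+1 mod 2 = 1
  s[1] = (011001100110011)·(011011010100001) mod 2 = 0+1+1+0+0+1+0+0+0+1+0+0+0+0+1 mod 2 = 1
  s[2] = (000111100001111)·(011011010100001) mod 2 = 0+0+0+0+1+1+0+0+0+0+0+0+0+0+1 mod 2 = 1
  s[3] = (000000011111111)·(011011010100001) mod 2 = 0+0+0+0+0+0+0+1+0+1+0+0+0+0+1 mod 2 = 1
Syndrome = 1111
Column 15 of H equals this syndrome → error at bit 15 (1-indexed).
Flip bit 15: 011011010100001 → 011011010100000
Extract data bits at positions {3,5,6,7,9,10,11,12,13,14,15}: 11100100000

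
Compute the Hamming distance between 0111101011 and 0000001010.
XOR = 0111100001, count of 1s = 5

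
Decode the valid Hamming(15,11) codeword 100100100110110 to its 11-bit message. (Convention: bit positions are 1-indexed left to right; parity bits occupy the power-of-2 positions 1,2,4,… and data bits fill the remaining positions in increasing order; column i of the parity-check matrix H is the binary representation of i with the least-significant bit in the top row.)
Parity bits occupy power-of-2 positions; data bits are at positions {3,5,6,7,9,10,11,12,13,14,15} (1-indexed).
Extract: c[3]=0 c[5]=0 c[6]=0 c[7]=1 c[9]=0 c[10]=1 c[11]=1 c[12]=0 c[13]=1 c[14]=1 c[15]=0
Data = 00010110110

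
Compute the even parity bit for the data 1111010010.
Sum of data bits: 1+1+1+1+0+1+0+0+1+0 = 6.
6 mod 2 = 0, so parity bit = 0.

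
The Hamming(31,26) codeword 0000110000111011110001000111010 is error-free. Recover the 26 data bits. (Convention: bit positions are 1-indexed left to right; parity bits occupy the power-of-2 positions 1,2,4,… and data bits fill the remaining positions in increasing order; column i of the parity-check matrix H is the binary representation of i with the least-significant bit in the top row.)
Parity bits occupy power-of-2 positions; data bits are at positions {3,5,6,7,9,10,11,12,13,14,15,17,18,19,20,21,22,23,24,25,26,27,28,29,30,31} (1-indexed).
Extract: c[3]=0 c[5]=1 c[6]=1 c[7]=0 c[9]=0 c[10]=0 c[11]=1 c[12]=1 c[13]=1 c[14]=0 c[15]=1 c[17]=1 c[18]=1 c[19]=0 c[20]=0 c[21]=0 c[22]=1 c[23]=0 c[24]=0 c[25]=0 c[26]=1 c[27]=1 c[28]=1 c[29]=0 c[30]=1 c[31]=0
Data = 01100011101110001000111010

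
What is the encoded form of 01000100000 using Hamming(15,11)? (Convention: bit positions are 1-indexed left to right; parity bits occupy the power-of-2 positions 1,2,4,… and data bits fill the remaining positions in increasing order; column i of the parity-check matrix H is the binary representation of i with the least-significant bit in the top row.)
Codeword c = d · G (mod 2), d = 01000100000:
  c[0] = d·G[:,0] = (01000100000)·(11011010101) mod 2 = 0+1+0+0+0+0+0+0+0+0+0 mod 2 = 1
  c[1] = d·G[:,1] = (01000100000)·(10110110011) mod 2 = 0+0+0+0+0+1+0+0+0+0+0 mod 2 = 1
  c[2] = d·G[:,2] = (01000100000)·(10000000000) mod 2 = 0+0+0+0+0+0+0+0+0+0+0 mod 2 = 0
  c[3] = d·G[:,3] = (01000100000)·(01110001111) mod 2 = 0+1+0+0+0+0+0+0+0+0+0 mod 2 = 1
  c[4] = d·G[:,4] = (01000100000)·(01000000000) mod 2 = 0+1+0+0+0+0+0+0+0+0+0 mod 2 = 1
  c[5] = d·G[:,5] = (01000100000)·(00100000000) mod 2 = 0+0+0+0+0+0+0+0+0+0+0 mod 2 = 0
  c[6] = d·G[:,6] = (01000100000)·(00010000000) mod 2 = 0+0+0+0+0+0+0+0+0+0+0 mod 2 = 0
  c[7] = d·G[:,7] = (01000100000)·(00001111111) mod 2 = 0+0+0+0+0+1+0+0+0+0+0 mod 2 = 1
  c[8] = d·G[:,8] = (01000100000)·(00001000000) mod 2 = 0+0+0+0+0+0+0+0+0+0+0 mod 2 = 0
  c[9] = d·G[:,9] = (01000100000)·(00000100000) mod 2 = 0+0+0+0+0+1+0+0+0+0+0 mod 2 = 1
  c[10] = d·G[:,10] = (01000100000)·(00000010000) mod 2 = 0+0+0+0+0+0+0+0+0+0+0 mod 2 = 0
  c[11] = d·G[:,11] = (01000100000)·(00000001000) mod 2 = 0+0+0+0+0+0+0+0+0+0+0 mod 2 = 0
  c[12] = d·G[:,12] = (01000100000)·(00000000100) mod 2 = 0+0+0+0+0+0+0+0+0+0+0 mod 2 = 0
  c[13] = d·G[:,13] = (01000100000)·(00000000010) mod 2 = 0+0+0+0+0+0+0+0+0+0+0 mod 2 = 0
  c[14] = d·G[:,14] = (01000100000)·(00000000001) mod 2 = 0+0+0+0+0+0+0+0+0+0+0 mod 2 = 0
Codeword = 110110010100000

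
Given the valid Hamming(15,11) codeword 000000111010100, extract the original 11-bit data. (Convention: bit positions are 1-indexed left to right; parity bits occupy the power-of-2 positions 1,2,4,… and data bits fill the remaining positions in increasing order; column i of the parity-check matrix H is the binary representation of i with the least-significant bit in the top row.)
Parity bits occupy power-of-2 positions; data bits are at positions {3,5,6,7,9,10,11,12,13,14,15} (1-indexed).
Extract: c[3]=0 c[5]=0 c[6]=0 c[7]=1 c[9]=1 c[10]=0 c[11]=1 c[12]=0 c[13]=1 c[14]=0 c[15]=0
Data = 00011010100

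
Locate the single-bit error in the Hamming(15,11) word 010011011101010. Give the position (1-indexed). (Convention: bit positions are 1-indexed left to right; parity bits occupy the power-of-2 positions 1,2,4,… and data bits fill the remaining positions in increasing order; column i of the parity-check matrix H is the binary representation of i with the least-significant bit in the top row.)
Syndrome s = H · r^T (mod 2), r = 010011011101010:
  s[0] = (101010101010101)·(010011011101010) mod 2 = 0+0+0+0+1+0+0+0+1+0+0+0+0+0+0 mod 2 = 0
  s[1] = (011001100110011)·(010011011101010) mod 2 = 0+1+0+0+0+1+0+0+0+1+0+0+0+1+0 mod 2 = 0
  s[2] = (000111100001111)·(010011011101010) mod 2 = 0+0+0+0+1+1+0+0+0+0+0+1+0+1+0 mod 2 = 0
  s[3] = (000000011111111)·(010011011101010) mod 2 = 0+0+0+0+0+0+0+1+1+1+0+1+0+1+0 mod 2 = 1
Syndrome = 0001
Column i of H is the binary representation of i, so the syndrome is the binary index of the flipped bit.
Read s = 0001 with s[0] as LSB: 0·2^0 + 0·2^1 + 0·2^2 + 1·2^3 = 8.
Error is at bit position 8.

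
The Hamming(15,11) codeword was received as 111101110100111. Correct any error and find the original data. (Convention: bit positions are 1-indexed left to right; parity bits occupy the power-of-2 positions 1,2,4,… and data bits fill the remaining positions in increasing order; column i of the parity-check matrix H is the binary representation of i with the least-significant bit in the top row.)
Syndrome s = H · r^T (mod 2), r = 111101110100111:
  s[0] = (101010101010101)·(111101110100111) mod 2 = 1+0+1+0+0+0+1+0+0+0+0+0+1+0+1 mod 2 = 1
  s[1] = (011001100110011)·(111101110100111) mod 2 = 0+1+1+0+0+1+1+0+0+1+0+0+0+1+1 mod 2 = 1
  s[2] = (000111100001111)·(111101110100111) mod 2 = 0+0+0+1+0+1+1+0+0+0+0+0+1+1+1 mod 2 = 0
  s[3] = (000000011111111)·(111101110100111) mod 2 = 0+0+0+0+0+0+0+1+0+1+0+0+1+1+1 mod 2 = 1
Syndrome = 1101
Column 11 of H equals this syndrome → error at bit 11 (1-indexed).
Flip bit 11: 111101110100111 → 111101110110111
Extract data bits at positions {3,5,6,7,9,10,11,12,13,14,15}: 10110110111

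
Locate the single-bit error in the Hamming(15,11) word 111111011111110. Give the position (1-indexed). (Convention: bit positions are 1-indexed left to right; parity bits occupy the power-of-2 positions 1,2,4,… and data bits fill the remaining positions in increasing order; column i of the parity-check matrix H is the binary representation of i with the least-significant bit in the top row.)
Syndrome s = H · r^T (mod 2), r = 111111011111110:
  s[0] = (101010101010101)·(111111011111110) mod 2 = 1+0+1+0+1+0+0+0+1+0+1+0+1+0+0 mod 2 = 0
  s[1] = (011001100110011)·(111111011111110) mod 2 = 0+1+1+0+0+1+0+0+0+1+1+0+0+1+0 mod 2 = 0
  s[2] = (000111100001111)·(111111011111110) mod 2 = 0+0+0+1+1+1+0+0+0+0+0+1+1+1+0 mod 2 = 0
  s[3] = (000000011111111)·(111111011111110) mod 2 = 0+0+0+0+0+0+0+1+1+1+1+1+1+1+0 mod 2 = 1
Syndrome = 0001
Column i of H is the binary representation of i, so the syndrome is the binary index of the flipped bit.
Read s = 0001 with s[0] as LSB: 0·2^0 + 0·2^1 + 0·2^2 + 1·2^3 = 8.
Error is at bit position 8.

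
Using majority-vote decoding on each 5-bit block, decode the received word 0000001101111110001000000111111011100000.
Split into 5-bit blocks and majority-vote each:
  block 1 = 00000: 0 ones, 5 zeros → 0
  block 2 = 01101: 3 ones, 2 zeros → 1
  block 3 = 11111: 5 ones, 0 zeros → 1
  block 4 = 00010: 1 ones, 4 zeros → 0
  block 5 = 00000: 0 ones, 5 zeros → 0
  block 6 = 11111: 5 ones, 0 zeros → 1
  block 7 = 10111: 4 ones, 1 zeros → 1
  block 8 = 00000: 0 ones, 5 zeros → 0
Decoded = 01100110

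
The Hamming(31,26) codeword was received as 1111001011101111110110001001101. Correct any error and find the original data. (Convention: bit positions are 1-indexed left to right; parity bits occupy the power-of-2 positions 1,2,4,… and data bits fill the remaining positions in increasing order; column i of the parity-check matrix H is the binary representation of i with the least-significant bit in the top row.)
Syndrome s = H · r^T (mod 2), r = 1111001011101111110110001001101:
  s[0] = (1010101010101010101010101010101)·(1111001011101111110110001001101) mod 2 = 1+0+1+0+0+0+1+0+1+0+1+0+1+0+1+0+1+0+0+0+1+0+0+0+1+0+0+0+1+0+1 mod 2 = 0
  s[1] = (0110011001100110011001100110011)·(1111001011101111110110001001101) mod 2 = 0+1+1+0+0+0+1+0+0+1+1+0+0+1+1+0+0+1+0+0+0+0+0+0+0+0+0+0+0+0+1 mod 2 = 1
  s[2] = (0001111000011110000111100001111)·(1111001011101111110110001001101) mod 2 = 0+0+0+1+0+0+1+0+0+0+0+0+1+1+1+0+0+0+0+1+1+0+0+0+0+0+0+1+1+0+1 mod 2 = 0
  s[3] = (0000000111111110000000011111111)·(1111001011101111110110001001101) mod 2 = 0+0+0+0+0+0+0+0+1+1+1+0+1+1+1+0+0+0+0+0+0+0+0+0+1+0+0+1+1+0+1 mod 2 = 0
  s[4] = (0000000000000001111111111111111)·(1111001011101111110110001001101) mod 2 = 0+0+0+0+0+0+0+0+0+0+0+0+0+0+0+1+1+1+0+1+1+0+0+0+1+0+0+1+1+0+1 mod 2 = 1
Syndrome = 01001
Column 18 of H equals this syndrome → error at bit 18 (1-indexed).
Flip bit 18: 1111001011101111110110001001101 → 1111001011101111100110001001101
Extract data bits at positions {3,5,6,7,9,10,11,12,13,14,15,17,18,19,20,21,22,23,24,25,26,27,28,29,30,31}: 10011110111100110001001101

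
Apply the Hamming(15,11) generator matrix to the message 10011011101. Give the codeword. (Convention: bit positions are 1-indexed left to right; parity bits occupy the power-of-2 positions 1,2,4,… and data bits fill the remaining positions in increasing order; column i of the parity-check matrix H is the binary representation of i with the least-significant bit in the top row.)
Codeword c = d · G (mod 2), d = 10011011101:
  c[0] = d·G[:,0] = (10011011101)·(11011010101) mod 2 = 1+0+0+1+1+0+1+0+1+0+1 mod 2 = 0
  c[1] = d·G[:,1] = (10011011101)·(10110110011) mod 2 = 1+0+0+1+0+0+1+0+0+0+1 mod 2 = 0
  c[2] = d·G[:,2] = (10011011101)·(10000000000) mod 2 = 1+0+0+0+0+0+0+0+0+0+0 mod 2 = 1
  c[3] = d·G[:,3] = (10011011101)·(01110001111) mod 2 = 0+0+0+1+0+0+0+1+1+0+1 mod 2 = 0
  c[4] = d·G[:,4] = (10011011101)·(01000000000) mod 2 = 0+0+0+0+0+0+0+0+0+0+0 mod 2 = 0
  c[5] = d·G[:,5] = (10011011101)·(00100000000) mod 2 = 0+0+0+0+0+0+0+0+0+0+0 mod 2 = 0
  c[6] = d·G[:,6] = (10011011101)·(00010000000) mod 2 = 0+0+0+1+0+0+0+0+0+0+0 mod 2 = 1
  c[7] = d·G[:,7] = (10011011101)·(00001111111) mod 2 = 0+0+0+0+1+0+1+1+1+0+1 mod 2 = 1
  c[8] = d·G[:,8] = (10011011101)·(00001000000) mod 2 = 0+0+0+0+1+0+0+0+0+0+0 mod 2 = 1
  c[9] = d·G[:,9] = (10011011101)·(00000100000) mod 2 = 0+0+0+0+0+0+0+0+0+0+0 mod 2 = 0
  c[10] = d·G[:,10] = (10011011101)·(00000010000) mod 2 = 0+0+0+0+0+0+1+0+0+0+0 mod 2 = 1
  c[11] = d·G[:,11] = (10011011101)·(00000001000) mod 2 = 0+0+0+0+0+0+0+1+0+0+0 mod 2 = 1
  c[12] = d·G[:,12] = (10011011101)·(00000000100) mod 2 = 0+0+0+0+0+0+0+0+1+0+0 mod 2 = 1
  c[13] = d·G[:,13] = (10011011101)·(00000000010) mod 2 = 0+0+0+0+0+0+0+0+0+0+0 mod 2 = 0
  c[14] = d·G[:,14] = (10011011101)·(00000000001) mod 2 = 0+0+0+0+0+0+0+0+0+0+1 mod 2 = 1
Codeword = 001000111011101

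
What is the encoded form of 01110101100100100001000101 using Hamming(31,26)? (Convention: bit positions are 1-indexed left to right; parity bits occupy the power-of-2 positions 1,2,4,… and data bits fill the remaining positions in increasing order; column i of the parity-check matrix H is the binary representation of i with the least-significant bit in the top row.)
Codeword c = d · G (mod 2), d = 01110101100100100001000101:
  c[0] = d·G[:,0] = (01110101100100100001000101)·(11011010101101010101010101) mod 2 = 0+1+0+1+0+0+0+0+1+0+0+1+0+0+0+0+0+0+0+1+0+0+0+1+0+1 mod 2 = 1
  c[1] = d·G[:,1] = (01110101100100100001000101)·(10110110011011001100110011) mod 2 = 0+0+1+1+0+1+0+0+0+0+0+0+0+0+0+0+0+0+0+0+0+0+0+0+0+1 mod 2 = 0
  c[2] = d·G[:,2] = (01110101100100100001000101)·(10000000000000000000000000) mod 2 = 0+0+0+0+0+0+0+0+0+0+0+0+0+0+0+0+0+0+0+0+0+0+0+0+0+0 mod 2 = 0
  c[3] = d·G[:,3] = (01110101100100100001000101)·(01110001111000111100001111) mod 2 = 0+1+1+1+0+0+0+1+1+0+0+0+0+0+1+0+0+0+0+0+0+0+0+1+0+1 mod 2 = 0
  c[4] = d·G[:,4] = (01110101100100100001000101)·(01000000000000000000000000) mod 2 = 0+1+0+0+0+0+0+0+0+0+0+0+0+0+0+0+0+0+0+0+0+0+0+0+0+0 mod 2 = 1
  c[5] = d·G[:,5] = (01110101100100100001000101)·(00100000000000000000000000) mod 2 = 0+0+1+0+0+0+0+0+0+0+0+0+0+0+0+0+0+0+0+0+0+0+0+0+0+0 mod 2 = 1
  c[6] = d·G[:,6] = (01110101100100100001000101)·(00010000000000000000000000) mod 2 = 0+0+0+1+0+0+0+0+0+0+0+0+0+0+0+0+0+0+0+0+0+0+0+0+0+0 mod 2 = 1
  c[7] = d·G[:,7] = (01110101100100100001000101)·(00001111111000000011111111) mod 2 = 0+0+0+0+0+1+0+1+1+0+0+0+0+0+0+0+0+0+0+1+0+0+0+1+0+1 mod 2 = 0
  c[8] = d·G[:,8] = (01110101100100100001000101)·(00001000000000000000000000) mod 2 = 0+0+0+0+0+0+0+0+0+0+0+0+0+0+0+0+0+0+0+0+0+0+0+0+0+0 mod 2 = 0
  c[9] = d·G[:,9] = (01110101100100100001000101)·(00000100000000000000000000) mod 2 = 0+0+0+0+0+1+0+0+0+0+0+0+0+0+0+0+0+0+0+0+0+0+0+0+0+0 mod 2 = 1
  c[10] = d·G[:,10] = (01110101100100100001000101)·(00000010000000000000000000) mod 2 = 0+0+0+0+0+0+0+0+0+0+0+0+0+0+0+0+0+0+0+0+0+0+0+0+0+0 mod 2 = 0
  c[11] = d·G[:,11] = (01110101100100100001000101)·(00000001000000000000000000) mod 2 = 0+0+0+0+0+0+0+1+0+0+0+0+0+0+0+0+0+0+0+0+0+0+0+0+0+0 mod 2 = 1
  c[12] = d·G[:,12] = (01110101100100100001000101)·(00000000100000000000000000) mod 2 = 0+0+0+0+0+0+0+0+1+0+0+0+0+0+0+0+0+0+0+0+0+0+0+0+0+0 mod 2 = 1
  c[13] = d·G[:,13] = (01110101100100100001000101)·(00000000010000000000000000) mod 2 = 0+0+0+0+0+0+0+0+0+0+0+0+0+0+0+0+0+0+0+0+0+0+0+0+0+0 mod 2 = 0
  c[14] = d·G[:,14] = (01110101100100100001000101)·(00000000001000000000000000) mod 2 = 0+0+0+0+0+0+0+0+0+0+0+0+0+0+0+0+0+0+0+0+0+0+0+0+0+0 mod 2 = 0
  c[15] = d·G[:,15] = (01110101100100100001000101)·(00000000000111111111111111) mod 2 = 0+0+0+0+0+0+0+0+0+0+0+1+0+0+1+0+0+0+0+1+0+0+0+1+0+1 mod 2 = 1
  c[16] = d·G[:,16] = (01110101100100100001000101)·(00000000000100000000000000) mod 2 = 0+0+0+0+0+0+0+0+0+0+0+1+0+0+0+0+0+0+0+0+0+0+0+0+0+0 mod 2 = 1
  c[17] = d·G[:,17] = (01110101100100100001000101)·(00000000000010000000000000) mod 2 = 0+0+0+0+0+0+0+0+0+0+0+0+0+0+0+0+0+0+0+0+0+0+0+0+0+0 mod 2 = 0
  c[18] = d·G[:,18] = (01110101100100100001000101)·(00000000000001000000000000) mod 2 = 0+0+0+0+0+0+0+0+0+0+0+0+0+0+0+0+0+0+0+0+0+0+0+0+0+0 mod 2 = 0
  c[19] = d·G[:,19] = (01110101100100100001000101)·(00000000000000100000000000) mod 2 = 0+0+0+0+0+0+0+0+0+0+0+0+0+0+1+0+0+0+0+0+0+0+0+0+0+0 mod 2 = 1
  c[20] = d·G[:,20] = (01110101100100100001000101)·(00000000000000010000000000) mod 2 = 0+0+0+0+0+0+0+0+0+0+0+0+0+0+0+0+0+0+0+0+0+0+0+0+0+0 mod 2 = 0
  c[21] = d·G[:,21] = (01110101100100100001000101)·(00000000000000001000000000) mod 2 = 0+0+0+0+0+0+0+0+0+0+0+0+0+0+0+0+0+0+0+0+0+0+0+0+0+0 mod 2 = 0
  c[22] = d·G[:,22] = (01110101100100100001000101)·(00000000000000000100000000) mod 2 = 0+0+0+0+0+0+0+0+0+0+0+0+0+0+0+0+0+0+0+0+0+0+0+0+0+0 mod 2 = 0
  c[23] = d·G[:,23] = (01110101100100100001000101)·(00000000000000000010000000) mod 2 = 0+0+0+0+0+0+0+0+0+0+0+0+0+0+0+0+0+0+0+0+0+0+0+0+0+0 mod 2 = 0
  c[24] = d·G[:,24] = (01110101100100100001000101)·(00000000000000000001000000) mod 2 = 0+0+0+0+0+0+0+0+0+0+0+0+0+0+0+0+0+0+0+1+0+0+0+0+0+0 mod 2 = 1
  c[25] = d·G[:,25] = (01110101100100100001000101)·(00000000000000000000100000) mod 2 = 0+0+0+0+0+0+0+0+0+0+0+0+0+0+0+0+0+0+0+0+0+0+0+0+0+0 mod 2 = 0
  c[26] = d·G[:,26] = (01110101100100100001000101)·(00000000000000000000010000) mod 2 = 0+0+0+0+0+0+0+0+0+0+0+0+0+0+0+0+0+0+0+0+0+0+0+0+0+0 mod 2 = 0
  c[27] = d·G[:,27] = (01110101100100100001000101)·(00000000000000000000001000) mod 2 = 0+0+0+0+0+0+0+0+0+0+0+0+0+0+0+0+0+0+0+0+0+0+0+0+0+0 mod 2 = 0
  c[28] = d·G[:,28] = (01110101100100100001000101)·(00000000000000000000000100) mod 2 = 0+0+0+0+0+0+0+0+0+0+0+0+0+0+0+0+0+0+0+0+0+0+0+1+0+0 mod 2 = 1
  c[29] = d·G[:,29] = (01110101100100100001000101)·(00000000000000000000000010) mod 2 = 0+0+0+0+0+0+0+0+0+0+0+0+0+0+0+0+0+0+0+0+0+0+0+0+0+0 mod 2 = 0
  c[30] = d·G[:,30] = (01110101100100100001000101)·(00000000000000000000000001) mod 2 = 0+0+0+0+0+0+0+0+0+0+0+0+0+0+0+0+0+0+0+0+0+0+0+0+0+1 mod 2 = 1
Codeword = 1000111001011001100100001000101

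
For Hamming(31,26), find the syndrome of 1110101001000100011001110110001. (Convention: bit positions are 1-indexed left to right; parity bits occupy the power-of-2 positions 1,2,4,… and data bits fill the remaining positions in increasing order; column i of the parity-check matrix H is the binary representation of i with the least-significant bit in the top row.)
Syndrome s = H · r^T (mod 2), r = 1110101001000100011001110110001:
  s[0] = (1010101010101010101010101010101)·(1110101001000100011001110110001) mod 2 = 1+0+1+0+1+0+1+0+0+0+0+0+0+0+0+0+0+0+1+0+0+0+1+0+0+0+1+0+0+0+1 mod 2 = 0
  s[1] = (0110011001100110011001100110011)·(1110101001000100011001110110001) mod 2 = 0+1+1+0+0+0+1+0+0+1+0+0+0+1+0+0+0+1+1+0+0+1+1+0+0+1+1+0+0+0+1 mod 2 = 0
  s[2] = (0001111000011110000111100001111)·(1110101001000100011001110110001) mod 2 = 0+0+0+0+1+0+1+0+0+0+0+0+0+1+0+0+0+0+0+0+0+1+1+0+0+0+0+0+0+0+1 mod 2 = 0
  s[3] = (0000000111111110000000011111111)·(1110101001000100011001110110001) mod 2 = 0+0+0+0+0+0+0+0+0+1+0+0+0+1+0+0+0+0+0+0+0+0+0+1+0+1+1+0+0+0+1 mod 2 = 0
  s[4] = (0000000000000001111111111111111)·(1110101001000100011001110110001) mod 2 = 0+0+0+0+0+0+0+0+0+0+0+0+0+0+0+0+0+1+1+0+0+1+1+1+0+1+1+0+0+0+1 mod 2 = 0
Syndrome = 00000
s = 0: no error detected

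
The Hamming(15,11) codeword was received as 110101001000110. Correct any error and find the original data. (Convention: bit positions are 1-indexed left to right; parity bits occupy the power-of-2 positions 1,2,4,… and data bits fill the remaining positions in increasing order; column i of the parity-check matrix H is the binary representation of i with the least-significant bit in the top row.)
Syndrome s = H · r^T (mod 2), r = 110101001000110:
  s[0] = (101010101010101)·(110101001000110) mod 2 = 1+0+0+0+0+0+0+0+1+0+0+0+1+0+0 mod 2 = 1
  s[1] = (011001100110011)·(110101001000110) mod 2 = 0+1+0+0+0+1+0+0+0+0+0+0+0+1+0 mod 2 = 1
  s[2] = (000111100001111)·(110101001000110) mod 2 = 0+0+0+1+0+1+0+0+0+0+0+0+1+1+0 mod 2 = 0
  s[3] = (000000011111111)·(110101001000110) mod 2 = 0+0+0+0+0+0+0+0+1+0+0+0+1+1+0 mod 2 = 1
Syndrome = 1101
Column 11 of H equals this syndrome → error at bit 11 (1-indexed).
Flip bit 11: 110101001000110 → 110101001010110
Extract data bits at positions {3,5,6,7,9,10,11,12,13,14,15}: 00101010110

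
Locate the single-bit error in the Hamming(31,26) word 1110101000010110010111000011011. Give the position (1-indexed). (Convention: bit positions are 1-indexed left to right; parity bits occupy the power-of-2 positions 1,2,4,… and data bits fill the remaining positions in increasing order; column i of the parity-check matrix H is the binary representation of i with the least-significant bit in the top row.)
Syndrome s = H · r^T (mod 2), r = 1110101000010110010111000011011:
  s[0] = (1010101010101010101010101010101)·(1110101000010110010111000011011) mod 2 = 1+0+1+0+1+0+1+0+0+0+0+0+0+0+1+0+0+0+0+0+1+0+0+0+0+0+1+0+0+0+1 mod 2 = 0
  s[1] = (0110011001100110011001100110011)·(1110101000010110010111000011011) mod 2 = 0+1+1+0+0+0+1+0+0+0+0+0+0+1+1+0+0+1+0+0+0+1+0+0+0+0+1+0+0+1+1 mod 2 = 0
  s[2] = (0001111000011110000111100001111)·(1110101000010110010111000011011) mod 2 = 0+0+0+0+1+0+1+0+0+0+0+1+0+1+1+0+0+0+0+1+1+1+0+0+0+0+0+1+0+1+1 mod 2 = 1
  s[3] = (0000000111111110000000011111111)·(1110101000010110010111000011011) mod 2 = 0+0+0+0+0+0+0+0+0+0+0+1+0+1+1+0+0+0+0+0+0+0+0+0+0+0+1+1+0+1+1 mod 2 = 1
  s[4] = (0000000000000001111111111111111)·(1110101000010110010111000011011) mod 2 = 0+0+0+0+0+0+0+0+0+0+0+0+0+0+0+0+0+1+0+1+1+1+0+0+0+0+1+1+0+1+1 mod 2 = 0
Syndrome = 00110
Column i of H is the binary representation of i, so the syndrome is the binary index of the flipped bit.
Read s = 00110 with s[0] as LSB: 0·2^0 + 0·2^1 + 1·2^2 + 1·2^3 + 0·2^4 = 12.
Error is at bit position 12.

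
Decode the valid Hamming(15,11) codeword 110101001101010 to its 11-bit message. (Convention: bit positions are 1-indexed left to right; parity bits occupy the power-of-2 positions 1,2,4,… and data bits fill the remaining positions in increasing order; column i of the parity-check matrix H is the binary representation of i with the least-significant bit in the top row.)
Parity bits occupy power-of-2 positions; data bits are at positions {3,5,6,7,9,10,11,12,13,14,15} (1-indexed).
Extract: c[3]=0 c[5]=0 c[6]=1 c[7]=0 c[9]=1 c[10]=1 c[11]=0 c[12]=1 c[13]=0 c[14]=1 c[15]=0
Data = 00101101010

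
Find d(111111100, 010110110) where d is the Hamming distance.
XOR = 101001010, count of 1s = 4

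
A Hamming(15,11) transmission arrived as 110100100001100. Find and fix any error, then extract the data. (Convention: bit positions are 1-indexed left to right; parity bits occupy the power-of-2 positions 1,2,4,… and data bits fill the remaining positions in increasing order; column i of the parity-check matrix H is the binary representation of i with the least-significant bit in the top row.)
Syndrome s = H · r^T (mod 2), r = 110100100001100:
  s[0] = (101010101010101)·(110100100001100) mod 2 = 1+0+0+0+0+0+1+0+0+0+0+0+1+0+0 mod 2 = 1
  s[1] = (011001100110011)·(110100100001100) mod 2 = 0+1+0+0+0+0+1+0+0+0+0+0+0+0+0 mod 2 = 0
  s[2] = (000111100001111)·(110100100001100) mod 2 = 0+0+0+1+0+0+1+0+0+0+0+1+1+0+0 mod 2 = 0
  s[3] = (000000011111111)·(110100100001100) mod 2 = 0+0+0+0+0+0+0+0+0+0+0+1+1+0+0 mod 2 = 0
Syndrome = 1000
Column 1 of H equals this syndrome → error at bit 1 (1-indexed).
Flip bit 1: 110100100001100 → 010100100001100
Extract data bits at positions {3,5,6,7,9,10,11,12,13,14,15}: 00010001100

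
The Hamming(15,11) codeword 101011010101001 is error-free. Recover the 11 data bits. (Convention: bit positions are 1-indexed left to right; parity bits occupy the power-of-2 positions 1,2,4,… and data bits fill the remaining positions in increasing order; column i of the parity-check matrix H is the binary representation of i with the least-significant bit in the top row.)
Parity bits occupy power-of-2 positions; data bits are at positions {3,5,6,7,9,10,11,12,13,14,15} (1-indexed).
Extract: c[3]=1 c[5]=1 c[6]=1 c[7]=0 c[9]=0 c[10]=1 c[11]=0 c[12]=1 c[13]=0 c[14]=0 c[15]=1
Data = 11100101001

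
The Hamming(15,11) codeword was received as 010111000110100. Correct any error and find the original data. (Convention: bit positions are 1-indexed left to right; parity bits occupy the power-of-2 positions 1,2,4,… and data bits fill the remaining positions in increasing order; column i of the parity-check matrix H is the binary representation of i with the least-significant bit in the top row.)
Syndrome s = H · r^T (mod 2), r = 010111000110100:
  s[0] = (101010101010101)·(010111000110100) mod 2 = 0+0+0+0+1+0+0+0+0+0+1+0+1+0+0 mod 2 = 1
  s[1] = (011001100110011)·(010111000110100) mod 2 = 0+1+0+0+0+1+0+0+0+1+1+0+0+0+0 mod 2 = 0
  s[2] = (000111100001111)·(010111000110100) mod 2 = 0+0+0+1+1+1+0+0+0+0+0+0+1+0+0 mod 2 = 0
  s[3] = (000000011111111)·(010111000110100) mod 2 = 0+0+0+0+0+0+0+0+0+1+1+0+1+0+0 mod 2 = 1
Syndrome = 1001
Column 9 of H equals this syndrome → error at bit 9 (1-indexed).
Flip bit 9: 010111000110100 → 010111001110100
Extract data bits at positions {3,5,6,7,9,10,11,12,13,14,15}: 01101110100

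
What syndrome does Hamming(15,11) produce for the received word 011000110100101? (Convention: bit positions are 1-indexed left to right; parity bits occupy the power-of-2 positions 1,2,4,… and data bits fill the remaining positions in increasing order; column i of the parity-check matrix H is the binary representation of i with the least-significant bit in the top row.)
Syndrome s = H · r^T (mod 2), r = 011000110100101:
  s[0] = (101010101010101)·(011000110100101) mod 2 = 0+0+1+0+0+0+1+0+0+0+0+0+1+0+1 mod 2 = 0
  s[1] = (011001100110011)·(011000110100101) mod 2 = 0+1+1+0+0+0+1+0+0+1+0+0+0+0+1 mod 2 = 1
  s[2] = (000111100001111)·(011000110100101) mod 2 = 0+0+0+0+0+0+1+0+0+0+0+0+1+0+1 mod 2 = 1
  s[3] = (000000011111111)·(011000110100101) mod 2 = 0+0+0+0+0+0+0+1+0+1+0+0+1+0+1 mod 2 = 0
Syndrome = 0110
Non-zero syndrome: error at position 6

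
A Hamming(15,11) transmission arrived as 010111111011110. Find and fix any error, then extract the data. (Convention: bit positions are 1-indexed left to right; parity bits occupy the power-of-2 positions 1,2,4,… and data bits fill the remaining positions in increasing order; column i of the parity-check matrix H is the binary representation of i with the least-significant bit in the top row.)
Syndrome s = H · r^T (mod 2), r = 010111111011110:
  s[0] = (101010101010101)·(010111111011110) mod 2 = 0+0+0+0+1+0+1+0+1+0+1+0+1+0+0 mod 2 = 1
  s[1] = (011001100110011)·(010111111011110) mod 2 = 0+1+0+0+0+1+1+0+0+0+1+0+0+1+0 mod 2 = 1
  s[2] = (000111100001111)·(010111111011110) mod 2 = 0+0+0+1+1+1+1+0+0+0+0+1+1+1+0 mod 2 = 1
  s[3] = (000000011111111)·(010111111011110) mod 2 = 0+0+0+0+0+0+0+1+1+0+1+1+1+1+0 mod 2 = 0
Syndrome = 1110
Column 7 of H equals this syndrome → error at bit 7 (1-indexed).
Flip bit 7: 010111111011110 → 010111011011110
Extract data bits at positions {3,5,6,7,9,10,11,12,13,14,15}: 01101011110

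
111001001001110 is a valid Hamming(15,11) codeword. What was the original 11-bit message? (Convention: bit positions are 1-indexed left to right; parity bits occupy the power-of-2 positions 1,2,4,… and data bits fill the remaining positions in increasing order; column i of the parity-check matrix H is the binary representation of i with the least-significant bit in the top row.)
Parity bits occupy power-of-2 positions; data bits are at positions {3,5,6,7,9,10,11,12,13,14,15} (1-indexed).
Extract: c[3]=1 c[5]=0 c[6]=1 c[7]=0 c[9]=1 c[10]=0 c[11]=0 c[12]=1 c[13]=1 c[14]=1 c[15]=0
Data = 10101001110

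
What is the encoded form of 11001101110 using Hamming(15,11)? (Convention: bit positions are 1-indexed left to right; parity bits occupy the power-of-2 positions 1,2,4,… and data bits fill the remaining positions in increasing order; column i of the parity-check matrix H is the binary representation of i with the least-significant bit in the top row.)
Codeword c = d · G (mod 2), d = 11001101110:
  c[0] = d·G[:,0] = (11001101110)·(11011010101) mod 2 = 1+1+0+0+1+0+0+0+1+0+0 mod 2 = 0
  c[1] = d·G[:,1] = (11001101110)·(10110110011) mod 2 = 1+0+0+0+0+1+0+0+0+1+0 mod 2 = 1
  c[2] = d·G[:,2] = (11001101110)·(10000000000) mod 2 = 1+0+0+0+0+0+0+0+0+0+0 mod 2 = 1
  c[3] = d·G[:,3] = (11001101110)·(01110001111) mod 2 = 0+1+0+0+0+0+0+1+1+1+0 mod 2 = 0
  c[4] = d·G[:,4] = (11001101110)·(01000000000) mod 2 = 0+1+0+0+0+0+0+0+0+0+0 mod 2 = 1
  c[5] = d·G[:,5] = (11001101110)·(00100000000) mod 2 = 0+0+0+0+0+0+0+0+0+0+0 mod 2 = 0
  c[6] = d·G[:,6] = (11001101110)·(00010000000) mod 2 = 0+0+0+0+0+0+0+0+0+0+0 mod 2 = 0
  c[7] = d·G[:,7] = (11001101110)·(00001111111) mod 2 = 0+0+0+0+1+1+0+1+1+1+0 mod 2 = 1
  c[8] = d·G[:,8] = (11001101110)·(00001000000) mod 2 = 0+0+0+0+1+0+0+0+0+0+0 mod 2 = 1
  c[9] = d·G[:,9] = (11001101110)·(00000100000) mod 2 = 0+0+0+0+0+1+0+0+0+0+0 mod 2 = 1
  c[10] = d·G[:,10] = (11001101110)·(00000010000) mod 2 = 0+0+0+0+0+0+0+0+0+0+0 mod 2 = 0
  c[11] = d·G[:,11] = (11001101110)·(00000001000) mod 2 = 0+0+0+0+0+0+0+1+0+0+0 mod 2 = 1
  c[12] = d·G[:,12] = (11001101110)·(00000000100) mod 2 = 0+0+0+0+0+0+0+0+1+0+0 mod 2 = 1
  c[13] = d·G[:,13] = (11001101110)·(00000000010) mod 2 = 0+0+0+0+0+0+0+0+0+1+0 mod 2 = 1
  c[14] = d·G[:,14] = (11001101110)·(00000000001) mod 2 = 0+0+0+0+0+0+0+0+0+0+0 mod 2 = 0
Codeword = 011010011101110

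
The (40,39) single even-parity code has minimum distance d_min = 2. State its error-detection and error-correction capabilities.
Detection only: up to d_min − 1 = 1 errors.
Correction: up to ⌊(d_min − 1)/2⌋ = ⌊1/2⌋ = 0 errors.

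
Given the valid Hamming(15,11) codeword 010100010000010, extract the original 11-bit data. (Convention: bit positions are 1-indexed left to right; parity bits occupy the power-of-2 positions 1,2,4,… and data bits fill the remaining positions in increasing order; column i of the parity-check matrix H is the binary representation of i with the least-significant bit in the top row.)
Parity bits occupy power-of-2 positions; data bits are at positions {3,5,6,7,9,10,11,12,13,14,15} (1-indexed).
Extract: c[3]=0 c[5]=0 c[6]=0 c[7]=0 c[9]=0 c[10]=0 c[11]=0 c[12]=0 c[13]=0 c[14]=1 c[15]=0
Data = 00000000010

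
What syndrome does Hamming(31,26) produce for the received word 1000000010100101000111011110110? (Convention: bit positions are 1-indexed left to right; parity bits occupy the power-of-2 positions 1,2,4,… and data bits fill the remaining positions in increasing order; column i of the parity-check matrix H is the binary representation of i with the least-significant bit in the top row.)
Syndrome s = H · r^T (mod 2), r = 1000000010100101000111011110110:
  s[0] = (1010101010101010101010101010101)·(1000000010100101000111011110110) mod 2 = 1+0+0+0+0+0+0+0+1+0+1+0+0+0+0+0+0+0+0+0+1+0+0+0+1+0+1+0+1+0+0 mod 2 = 1
  s[1] = (0110011001100110011001100110011)·(1000000010100101000111011110110) mod 2 = 0+0+0+0+0+0+0+0+0+0+1+0+0+1+0+0+0+0+0+0+0+1+0+0+0+1+1+0+0+1+0 mod 2 = 0
  s[2] = (0001111000011110000111100001111)·(1000000010100101000111011110110) mod 2 = 0+0+0+0+0+0+0+0+0+0+0+0+0+1+0+0+0+0+0+1+1+1+0+0+0+0+0+0+1+1+0 mod 2 = 0
  s[3] = (0000000111111110000000011111111)·(1000000010100101000111011110110) mod 2 = 0+0+0+0+0+0+0+0+1+0+1+0+0+1+0+0+0+0+0+0+0+0+0+1+1+1+1+0+1+1+0 mod 2 = 1
  s[4] = (0000000000000001111111111111111)·(1000000010100101000111011110110) mod 2 = 0+0+0+0+0+0+0+0+0+0+0+0+0+0+0+1+0+0+0+1+1+1+0+1+1+1+1+0+1+1+0 mod 2 = 0
Syndrome = 10010
Non-zero syndrome: error at position 9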